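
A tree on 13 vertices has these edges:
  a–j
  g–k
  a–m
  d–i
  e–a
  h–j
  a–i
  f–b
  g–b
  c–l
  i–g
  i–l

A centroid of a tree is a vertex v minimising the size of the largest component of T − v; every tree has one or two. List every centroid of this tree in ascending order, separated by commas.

i

Removing i splits the tree into components of sizes 5, 4, 2, 1; the largest is 5 ≤ ⌊13/2⌋ = 6.
No neighbour of i does as well, so i is the unique centroid.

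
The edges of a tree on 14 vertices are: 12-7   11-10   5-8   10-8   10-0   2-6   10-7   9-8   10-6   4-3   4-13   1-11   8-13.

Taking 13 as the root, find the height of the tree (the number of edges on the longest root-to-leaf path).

A deepest node is 1, reached by 13–8–10–11–1.
That path has 4 edges, so the height is 4.

4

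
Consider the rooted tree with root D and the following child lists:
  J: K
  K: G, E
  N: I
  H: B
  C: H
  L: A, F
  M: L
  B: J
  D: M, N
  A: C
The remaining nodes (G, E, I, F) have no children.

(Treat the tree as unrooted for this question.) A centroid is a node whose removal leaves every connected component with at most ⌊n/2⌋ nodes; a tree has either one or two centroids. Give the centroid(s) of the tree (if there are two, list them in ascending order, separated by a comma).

A, C

If A is removed the pieces have sizes 7, 6, all ≤ ⌊14/2⌋ = 7.
C is adjacent to A and is also a centroid (the largest component after removing it is likewise 7).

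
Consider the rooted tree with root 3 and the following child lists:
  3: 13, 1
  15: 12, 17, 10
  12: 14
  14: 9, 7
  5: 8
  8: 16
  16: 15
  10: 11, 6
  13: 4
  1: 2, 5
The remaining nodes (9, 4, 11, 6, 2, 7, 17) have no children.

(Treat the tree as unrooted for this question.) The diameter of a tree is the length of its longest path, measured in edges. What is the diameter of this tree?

BFS from 4 reaches 9 last, at distance 10; BFS from 9 confirms no node is farther.
Path: 4–13–3–1–5–8–16–15–12–14–9.

10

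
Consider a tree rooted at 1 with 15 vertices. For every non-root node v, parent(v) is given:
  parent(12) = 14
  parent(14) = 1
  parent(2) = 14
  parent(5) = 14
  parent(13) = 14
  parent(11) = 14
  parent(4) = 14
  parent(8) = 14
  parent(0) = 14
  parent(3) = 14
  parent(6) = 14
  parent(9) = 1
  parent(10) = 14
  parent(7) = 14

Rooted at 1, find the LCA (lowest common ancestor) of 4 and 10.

Path 4→root: 4 14 1; path 10→root: 10 14 1.
First common node: 14.

14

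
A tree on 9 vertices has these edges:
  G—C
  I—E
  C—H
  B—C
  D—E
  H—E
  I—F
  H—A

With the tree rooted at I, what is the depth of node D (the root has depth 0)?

2

Path from I to D: I–E–D, which has 2 edges.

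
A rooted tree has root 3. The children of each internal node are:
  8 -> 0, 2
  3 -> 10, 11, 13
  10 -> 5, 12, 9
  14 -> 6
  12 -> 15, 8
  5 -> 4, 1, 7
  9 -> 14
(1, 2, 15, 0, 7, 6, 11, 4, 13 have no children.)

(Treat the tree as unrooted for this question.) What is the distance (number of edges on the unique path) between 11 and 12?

3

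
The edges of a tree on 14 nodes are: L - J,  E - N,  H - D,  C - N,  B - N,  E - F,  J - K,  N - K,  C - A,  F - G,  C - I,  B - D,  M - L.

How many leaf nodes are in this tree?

Exactly 5 nodes have a single neighbour: A, G, H, I, M.

5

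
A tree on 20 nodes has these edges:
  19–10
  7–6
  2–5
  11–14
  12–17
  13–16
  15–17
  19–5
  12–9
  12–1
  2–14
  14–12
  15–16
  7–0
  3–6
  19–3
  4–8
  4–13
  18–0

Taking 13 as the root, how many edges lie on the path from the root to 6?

10

Path from 13 to 6: 13 – 16 – 15 – 17 – 12 – 14 – 2 – 5 – 19 – 3 – 6, which has 10 edges.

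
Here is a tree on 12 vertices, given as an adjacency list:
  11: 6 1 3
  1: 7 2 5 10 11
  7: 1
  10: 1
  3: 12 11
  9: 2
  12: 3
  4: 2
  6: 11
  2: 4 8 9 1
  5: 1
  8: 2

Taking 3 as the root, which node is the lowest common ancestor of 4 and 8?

Path 4→root: 4 2 1 11 3; path 8→root: 8 2 1 11 3.
First common node: 2.

2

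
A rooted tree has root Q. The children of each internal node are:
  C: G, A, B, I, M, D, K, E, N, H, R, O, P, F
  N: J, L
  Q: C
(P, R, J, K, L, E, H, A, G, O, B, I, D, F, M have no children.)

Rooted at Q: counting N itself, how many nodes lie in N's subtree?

3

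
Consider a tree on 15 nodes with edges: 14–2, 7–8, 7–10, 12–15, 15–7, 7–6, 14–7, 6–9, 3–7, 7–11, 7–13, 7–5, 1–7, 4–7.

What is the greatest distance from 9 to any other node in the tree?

4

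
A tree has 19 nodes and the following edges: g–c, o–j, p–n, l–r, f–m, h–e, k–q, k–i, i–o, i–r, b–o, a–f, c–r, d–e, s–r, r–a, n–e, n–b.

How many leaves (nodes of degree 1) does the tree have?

9

The leaves are d, g, h, j, l, m, p, q, s.
That is 9 leaves.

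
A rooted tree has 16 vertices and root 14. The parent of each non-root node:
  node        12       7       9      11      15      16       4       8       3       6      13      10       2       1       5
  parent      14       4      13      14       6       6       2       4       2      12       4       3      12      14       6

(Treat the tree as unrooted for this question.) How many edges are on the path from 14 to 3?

3

Walking from 14: 14–12–2–3. Length 3.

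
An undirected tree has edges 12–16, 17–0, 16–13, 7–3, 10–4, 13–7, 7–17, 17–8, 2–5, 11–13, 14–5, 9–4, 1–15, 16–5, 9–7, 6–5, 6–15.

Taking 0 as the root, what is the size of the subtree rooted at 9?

3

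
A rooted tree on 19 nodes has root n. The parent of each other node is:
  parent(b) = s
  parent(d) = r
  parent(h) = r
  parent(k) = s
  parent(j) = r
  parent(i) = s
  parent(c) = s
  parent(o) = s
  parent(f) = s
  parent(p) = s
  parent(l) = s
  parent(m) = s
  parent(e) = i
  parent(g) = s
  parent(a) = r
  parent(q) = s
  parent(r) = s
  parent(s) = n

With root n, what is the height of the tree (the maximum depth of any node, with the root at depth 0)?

e sits deepest: n–s–i–e — 3 edges from the root.

3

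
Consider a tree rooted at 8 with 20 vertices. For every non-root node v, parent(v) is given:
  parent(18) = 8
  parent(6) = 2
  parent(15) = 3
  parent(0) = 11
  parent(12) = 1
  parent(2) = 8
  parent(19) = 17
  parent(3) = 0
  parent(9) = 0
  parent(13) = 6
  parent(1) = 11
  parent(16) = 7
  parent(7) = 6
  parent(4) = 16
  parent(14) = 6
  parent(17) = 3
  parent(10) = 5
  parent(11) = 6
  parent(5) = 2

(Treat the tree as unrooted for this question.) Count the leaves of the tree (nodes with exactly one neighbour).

Degree-1 nodes: 4, 9, 10, 12, 13, 14, 15, 18, 19 — 9 of them.

9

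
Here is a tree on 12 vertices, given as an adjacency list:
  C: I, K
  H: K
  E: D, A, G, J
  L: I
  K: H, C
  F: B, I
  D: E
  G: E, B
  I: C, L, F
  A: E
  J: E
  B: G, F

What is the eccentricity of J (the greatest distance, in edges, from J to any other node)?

8

The node farthest from J is H, via J-E-G-B-F-I-C-K-H — 8 edges.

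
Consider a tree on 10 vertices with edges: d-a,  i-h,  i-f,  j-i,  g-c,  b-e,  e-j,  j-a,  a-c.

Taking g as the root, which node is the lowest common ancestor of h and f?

Path h→root: h i j a c g; path f→root: f i j a c g.
First common node: i.

i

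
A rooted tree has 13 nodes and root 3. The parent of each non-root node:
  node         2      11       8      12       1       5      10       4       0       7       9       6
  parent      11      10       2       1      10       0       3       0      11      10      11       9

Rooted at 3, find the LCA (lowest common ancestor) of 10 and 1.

10

10's ancestor chain is 10, 3 and 1's is 1, 10, 3; they first meet at 10.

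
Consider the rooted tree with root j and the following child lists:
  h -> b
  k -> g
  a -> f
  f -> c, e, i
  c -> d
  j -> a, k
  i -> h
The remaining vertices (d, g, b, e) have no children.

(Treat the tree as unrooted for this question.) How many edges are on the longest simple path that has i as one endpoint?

5

A farthest node from i is g.
The path i-f-a-j-k-g has 5 edges.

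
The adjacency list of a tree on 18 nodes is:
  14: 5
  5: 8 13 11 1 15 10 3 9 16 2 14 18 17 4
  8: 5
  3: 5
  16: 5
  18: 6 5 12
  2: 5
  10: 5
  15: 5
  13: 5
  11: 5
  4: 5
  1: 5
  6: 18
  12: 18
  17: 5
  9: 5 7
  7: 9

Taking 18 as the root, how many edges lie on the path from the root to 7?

3

18 → 5 → 9 → 7 — 3 edges.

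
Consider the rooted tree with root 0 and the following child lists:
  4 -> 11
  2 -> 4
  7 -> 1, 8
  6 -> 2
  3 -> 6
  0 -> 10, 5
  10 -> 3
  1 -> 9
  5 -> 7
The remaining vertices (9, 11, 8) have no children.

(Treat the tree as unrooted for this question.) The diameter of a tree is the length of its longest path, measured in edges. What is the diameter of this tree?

10

A longest path is 9–1–7–5–0–10–3–6–2–4–11, with 10 edges.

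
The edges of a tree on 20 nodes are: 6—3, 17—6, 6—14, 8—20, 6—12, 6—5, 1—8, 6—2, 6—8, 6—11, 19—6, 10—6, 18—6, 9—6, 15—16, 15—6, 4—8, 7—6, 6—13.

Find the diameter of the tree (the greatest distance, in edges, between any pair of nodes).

4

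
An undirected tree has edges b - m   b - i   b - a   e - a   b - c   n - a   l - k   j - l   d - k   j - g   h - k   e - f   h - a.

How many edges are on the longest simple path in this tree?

7

Starting from g, a farthest node is f at distance 7.
One longest path: g – j – l – k – h – a – e – f.
So the diameter is 7.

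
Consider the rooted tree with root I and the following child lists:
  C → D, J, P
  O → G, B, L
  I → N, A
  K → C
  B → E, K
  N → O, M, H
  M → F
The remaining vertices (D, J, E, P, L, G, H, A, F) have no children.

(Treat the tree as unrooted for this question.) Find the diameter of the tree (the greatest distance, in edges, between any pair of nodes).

Starting from P, a farthest node is A at distance 7.
One longest path: P-C-K-B-O-N-I-A.
So the diameter is 7.

7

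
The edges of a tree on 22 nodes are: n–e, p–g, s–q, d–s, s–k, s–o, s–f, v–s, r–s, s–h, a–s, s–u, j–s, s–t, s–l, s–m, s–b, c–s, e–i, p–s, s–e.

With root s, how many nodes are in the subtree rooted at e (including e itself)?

3

Descendants of e (including itself): e, i, n. That's 3.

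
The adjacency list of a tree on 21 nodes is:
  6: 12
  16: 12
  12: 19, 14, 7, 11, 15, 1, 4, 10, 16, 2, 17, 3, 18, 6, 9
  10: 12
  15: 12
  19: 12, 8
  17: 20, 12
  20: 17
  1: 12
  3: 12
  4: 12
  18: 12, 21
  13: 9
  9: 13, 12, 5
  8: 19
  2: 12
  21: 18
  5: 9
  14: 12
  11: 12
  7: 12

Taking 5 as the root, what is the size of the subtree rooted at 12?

18

The subtree rooted at 12 contains: 12, 17, 19, 1, 16, 14, 2, 10, 4, 15, 7, 11, 3, 6, 18, 20, 8, 21 — 18 nodes.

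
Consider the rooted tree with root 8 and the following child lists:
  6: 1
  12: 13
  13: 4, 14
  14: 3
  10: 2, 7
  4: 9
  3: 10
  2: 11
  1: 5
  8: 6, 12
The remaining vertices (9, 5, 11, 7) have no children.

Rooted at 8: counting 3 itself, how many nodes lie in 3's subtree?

The subtree rooted at 3 contains: 3, 10, 2, 7, 11 — 5 nodes.

5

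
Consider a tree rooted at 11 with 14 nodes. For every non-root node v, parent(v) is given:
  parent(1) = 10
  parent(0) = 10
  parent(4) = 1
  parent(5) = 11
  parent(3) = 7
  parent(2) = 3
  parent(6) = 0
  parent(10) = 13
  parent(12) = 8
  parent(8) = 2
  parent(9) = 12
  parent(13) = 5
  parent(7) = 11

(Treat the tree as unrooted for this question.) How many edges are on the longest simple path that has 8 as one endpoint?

9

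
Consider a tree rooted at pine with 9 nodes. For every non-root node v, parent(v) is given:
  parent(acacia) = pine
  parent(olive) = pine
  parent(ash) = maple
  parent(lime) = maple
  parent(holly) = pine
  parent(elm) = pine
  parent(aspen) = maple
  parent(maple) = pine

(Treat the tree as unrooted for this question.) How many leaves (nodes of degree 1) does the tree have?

7

Exactly 7 nodes have a single neighbour: acacia, ash, aspen, elm, holly, lime, olive.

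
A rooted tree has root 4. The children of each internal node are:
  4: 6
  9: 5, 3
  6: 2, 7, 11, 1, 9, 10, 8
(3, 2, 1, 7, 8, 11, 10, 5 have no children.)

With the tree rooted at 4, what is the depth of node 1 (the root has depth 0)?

2

4 → 6 → 1 — 2 edges.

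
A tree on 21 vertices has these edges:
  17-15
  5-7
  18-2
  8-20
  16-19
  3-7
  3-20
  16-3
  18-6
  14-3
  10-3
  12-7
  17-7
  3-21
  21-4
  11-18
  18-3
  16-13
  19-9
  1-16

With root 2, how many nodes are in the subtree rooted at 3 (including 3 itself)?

17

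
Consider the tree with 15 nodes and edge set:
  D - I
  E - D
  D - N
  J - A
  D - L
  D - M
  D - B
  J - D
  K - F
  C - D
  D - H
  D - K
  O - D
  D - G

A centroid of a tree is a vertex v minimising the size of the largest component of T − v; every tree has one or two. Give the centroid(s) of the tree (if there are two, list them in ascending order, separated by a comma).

Delete D: the remaining components have sizes 2, 2, 1, 1, 1, 1, 1, 1, 1, 1, 1, 1. Max 2 ≤ 7, so D is a centroid.
No neighbour of D does as well, so D is the unique centroid.

D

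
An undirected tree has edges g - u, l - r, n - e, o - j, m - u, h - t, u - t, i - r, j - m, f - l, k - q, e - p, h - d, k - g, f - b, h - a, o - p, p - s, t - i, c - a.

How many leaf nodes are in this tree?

6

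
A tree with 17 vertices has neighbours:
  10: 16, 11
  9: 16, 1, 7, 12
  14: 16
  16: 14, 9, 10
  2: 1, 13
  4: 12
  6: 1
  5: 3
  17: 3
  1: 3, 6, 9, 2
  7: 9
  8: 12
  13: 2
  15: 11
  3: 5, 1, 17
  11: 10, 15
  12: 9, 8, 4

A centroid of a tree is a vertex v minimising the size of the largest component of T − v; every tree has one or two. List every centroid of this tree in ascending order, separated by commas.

Delete 9: the remaining components have sizes 7, 5, 3, 1. Max 7 ≤ 8, so 9 is a centroid.
Every other node leaves some component of size > 8, so the centroid is unique.

9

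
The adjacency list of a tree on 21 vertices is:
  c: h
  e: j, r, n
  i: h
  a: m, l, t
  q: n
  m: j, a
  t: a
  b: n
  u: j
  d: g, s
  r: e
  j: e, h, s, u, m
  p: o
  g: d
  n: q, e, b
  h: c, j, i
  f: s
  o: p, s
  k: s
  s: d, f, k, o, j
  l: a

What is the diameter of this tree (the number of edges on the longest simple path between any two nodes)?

Starting from q, a farthest node is g at distance 6.
One longest path: q – n – e – j – s – d – g.
So the diameter is 6.

6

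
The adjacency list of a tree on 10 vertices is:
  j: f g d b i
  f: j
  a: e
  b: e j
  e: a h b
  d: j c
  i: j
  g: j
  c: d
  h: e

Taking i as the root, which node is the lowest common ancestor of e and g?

j

Path e→root: e b j i; path g→root: g j i.
First common node: j.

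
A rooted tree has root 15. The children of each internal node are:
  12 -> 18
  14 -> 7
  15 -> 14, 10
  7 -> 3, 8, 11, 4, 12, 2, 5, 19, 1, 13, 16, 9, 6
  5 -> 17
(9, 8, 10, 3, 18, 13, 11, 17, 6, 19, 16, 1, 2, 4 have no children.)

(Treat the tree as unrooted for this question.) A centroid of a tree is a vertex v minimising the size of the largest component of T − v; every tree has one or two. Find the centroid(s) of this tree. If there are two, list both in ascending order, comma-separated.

7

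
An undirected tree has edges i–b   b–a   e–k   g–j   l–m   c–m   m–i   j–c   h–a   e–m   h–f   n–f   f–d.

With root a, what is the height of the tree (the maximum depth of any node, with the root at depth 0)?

6

A deepest node is g, reached by a–b–i–m–c–j–g.
That path has 6 edges, so the height is 6.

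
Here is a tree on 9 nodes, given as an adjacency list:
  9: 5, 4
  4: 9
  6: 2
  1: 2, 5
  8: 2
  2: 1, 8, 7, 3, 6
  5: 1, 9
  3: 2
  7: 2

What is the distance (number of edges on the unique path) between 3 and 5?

3 - 2 - 1 - 5: 3 edges.

3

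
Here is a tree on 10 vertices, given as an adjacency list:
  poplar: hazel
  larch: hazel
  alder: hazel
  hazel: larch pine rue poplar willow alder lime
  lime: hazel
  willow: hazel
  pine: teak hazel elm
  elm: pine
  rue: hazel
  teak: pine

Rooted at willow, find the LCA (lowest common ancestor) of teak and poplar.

hazel

Ancestors of teak (toward the root): teak, pine, hazel, willow.
Ancestors of poplar: poplar, hazel, willow.
The deepest node appearing in both lists is hazel.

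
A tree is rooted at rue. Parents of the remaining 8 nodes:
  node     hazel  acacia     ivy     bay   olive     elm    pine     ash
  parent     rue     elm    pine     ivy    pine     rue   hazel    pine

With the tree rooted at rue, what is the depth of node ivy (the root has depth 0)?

3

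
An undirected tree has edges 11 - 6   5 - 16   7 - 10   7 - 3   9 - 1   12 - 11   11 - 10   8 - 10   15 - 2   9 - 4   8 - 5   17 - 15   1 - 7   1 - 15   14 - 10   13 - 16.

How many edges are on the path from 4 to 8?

The path is 4 – 9 – 1 – 7 – 10 – 8, which has 5 edges.

5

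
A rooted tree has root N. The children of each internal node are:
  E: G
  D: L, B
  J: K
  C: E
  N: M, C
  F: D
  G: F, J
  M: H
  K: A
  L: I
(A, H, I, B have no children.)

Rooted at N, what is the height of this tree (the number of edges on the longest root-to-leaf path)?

I sits deepest: N → C → E → G → F → D → L → I — 7 edges from the root.

7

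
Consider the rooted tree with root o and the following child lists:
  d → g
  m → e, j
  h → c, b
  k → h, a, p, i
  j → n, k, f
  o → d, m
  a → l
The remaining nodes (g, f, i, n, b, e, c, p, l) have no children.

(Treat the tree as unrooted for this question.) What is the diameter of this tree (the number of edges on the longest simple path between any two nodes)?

7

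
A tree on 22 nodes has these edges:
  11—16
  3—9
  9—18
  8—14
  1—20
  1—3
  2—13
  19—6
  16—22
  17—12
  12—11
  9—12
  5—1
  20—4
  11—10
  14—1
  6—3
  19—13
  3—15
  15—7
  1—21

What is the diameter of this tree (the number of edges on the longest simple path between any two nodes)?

9

Starting from 2, a farthest node is 22 at distance 9.
One longest path: 2 – 13 – 19 – 6 – 3 – 9 – 12 – 11 – 16 – 22.
So the diameter is 9.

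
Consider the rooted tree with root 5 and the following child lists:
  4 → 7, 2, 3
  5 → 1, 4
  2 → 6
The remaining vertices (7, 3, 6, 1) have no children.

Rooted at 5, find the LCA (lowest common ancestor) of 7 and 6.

Path 7→root: 7 4 5; path 6→root: 6 2 4 5.
First common node: 4.

4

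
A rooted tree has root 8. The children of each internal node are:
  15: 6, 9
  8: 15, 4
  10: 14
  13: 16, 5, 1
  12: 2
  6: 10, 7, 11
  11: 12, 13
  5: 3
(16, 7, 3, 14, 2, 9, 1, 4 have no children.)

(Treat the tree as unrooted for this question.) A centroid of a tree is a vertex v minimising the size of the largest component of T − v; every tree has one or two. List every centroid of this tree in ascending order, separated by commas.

Removing 11 splits the tree into components of sizes 8, 5, 2; the largest is 8 ≤ ⌊16/2⌋ = 8.
Its neighbour 6 also leaves a largest component of size 8, so both are centroids.

6, 11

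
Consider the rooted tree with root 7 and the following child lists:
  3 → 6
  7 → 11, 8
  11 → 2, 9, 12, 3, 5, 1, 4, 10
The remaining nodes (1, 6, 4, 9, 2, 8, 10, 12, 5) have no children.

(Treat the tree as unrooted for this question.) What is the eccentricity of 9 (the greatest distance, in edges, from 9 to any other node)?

3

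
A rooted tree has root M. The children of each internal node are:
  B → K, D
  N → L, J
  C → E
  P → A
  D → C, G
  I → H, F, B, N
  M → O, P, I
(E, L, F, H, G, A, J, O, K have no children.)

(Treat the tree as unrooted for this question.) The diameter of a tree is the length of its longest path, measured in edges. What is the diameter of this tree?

7

Starting from E, a farthest node is A at distance 7.
One longest path: E–C–D–B–I–M–P–A.
So the diameter is 7.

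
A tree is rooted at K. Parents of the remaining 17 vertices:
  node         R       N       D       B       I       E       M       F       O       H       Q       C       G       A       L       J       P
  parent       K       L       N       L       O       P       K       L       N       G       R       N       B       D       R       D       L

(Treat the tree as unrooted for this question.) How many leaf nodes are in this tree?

Degree-1 nodes: A, C, E, F, H, I, J, M, Q — 9 of them.

9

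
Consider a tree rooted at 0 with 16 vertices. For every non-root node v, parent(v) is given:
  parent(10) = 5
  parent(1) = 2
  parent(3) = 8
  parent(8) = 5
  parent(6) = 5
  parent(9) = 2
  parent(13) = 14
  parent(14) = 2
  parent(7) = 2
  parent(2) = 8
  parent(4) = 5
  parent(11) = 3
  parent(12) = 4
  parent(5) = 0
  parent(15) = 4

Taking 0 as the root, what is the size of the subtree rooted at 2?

6

2's subtree: {2, 9, 1, 7, 14, 13}, size 6.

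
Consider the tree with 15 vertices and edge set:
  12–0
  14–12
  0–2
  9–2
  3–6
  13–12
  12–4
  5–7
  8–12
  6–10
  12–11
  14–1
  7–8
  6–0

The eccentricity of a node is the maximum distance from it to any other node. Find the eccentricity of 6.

5

Distances from 6 peak at 5, attained at 5.
6–0–12–8–7–5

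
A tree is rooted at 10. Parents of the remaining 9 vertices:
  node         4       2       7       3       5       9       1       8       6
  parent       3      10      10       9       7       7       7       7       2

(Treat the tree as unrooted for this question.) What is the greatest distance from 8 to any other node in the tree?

The node farthest from 8 is 6 (4 also at distance 4), via 8 – 7 – 10 – 2 – 6 — 4 edges.

4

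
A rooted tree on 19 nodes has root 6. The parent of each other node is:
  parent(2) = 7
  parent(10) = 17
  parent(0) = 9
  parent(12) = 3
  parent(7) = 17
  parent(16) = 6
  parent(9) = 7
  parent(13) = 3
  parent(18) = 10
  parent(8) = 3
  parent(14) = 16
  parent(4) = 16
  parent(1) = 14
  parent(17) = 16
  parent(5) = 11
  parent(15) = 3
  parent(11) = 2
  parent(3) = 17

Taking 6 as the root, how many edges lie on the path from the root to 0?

5

Climbing from 0 to the root: 0 – 9 – 7 – 17 – 16 – 6. That's 5 steps.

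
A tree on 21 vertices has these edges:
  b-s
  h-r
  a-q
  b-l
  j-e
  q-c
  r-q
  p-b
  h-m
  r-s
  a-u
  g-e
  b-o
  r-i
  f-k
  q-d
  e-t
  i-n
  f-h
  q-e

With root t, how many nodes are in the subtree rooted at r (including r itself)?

12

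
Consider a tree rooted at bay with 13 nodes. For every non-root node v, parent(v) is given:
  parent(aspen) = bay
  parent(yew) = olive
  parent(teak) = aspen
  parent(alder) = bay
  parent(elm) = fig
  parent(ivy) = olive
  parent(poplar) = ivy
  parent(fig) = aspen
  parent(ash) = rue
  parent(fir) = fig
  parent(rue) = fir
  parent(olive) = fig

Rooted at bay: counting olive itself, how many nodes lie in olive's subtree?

Descendants of olive (including itself): olive, ivy, yew, poplar. That's 4.

4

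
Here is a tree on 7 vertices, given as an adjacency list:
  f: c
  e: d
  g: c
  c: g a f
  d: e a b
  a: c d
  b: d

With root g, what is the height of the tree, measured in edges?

4

b sits deepest: g → c → a → d → b — 4 edges from the root.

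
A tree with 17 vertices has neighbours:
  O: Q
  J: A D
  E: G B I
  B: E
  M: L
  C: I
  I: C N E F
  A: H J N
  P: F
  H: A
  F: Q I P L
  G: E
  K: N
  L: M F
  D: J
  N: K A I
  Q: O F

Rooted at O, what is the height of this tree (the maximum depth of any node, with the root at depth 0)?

D sits deepest: O → Q → F → I → N → A → J → D — 7 edges from the root.

7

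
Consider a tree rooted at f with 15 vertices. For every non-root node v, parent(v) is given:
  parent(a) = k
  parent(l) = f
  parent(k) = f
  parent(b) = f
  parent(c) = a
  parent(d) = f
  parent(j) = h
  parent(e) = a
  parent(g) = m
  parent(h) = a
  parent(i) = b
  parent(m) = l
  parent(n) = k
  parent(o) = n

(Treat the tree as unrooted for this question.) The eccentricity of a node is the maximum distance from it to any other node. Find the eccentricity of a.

A farthest node from a is g.
The path a–k–f–l–m–g has 5 edges.

5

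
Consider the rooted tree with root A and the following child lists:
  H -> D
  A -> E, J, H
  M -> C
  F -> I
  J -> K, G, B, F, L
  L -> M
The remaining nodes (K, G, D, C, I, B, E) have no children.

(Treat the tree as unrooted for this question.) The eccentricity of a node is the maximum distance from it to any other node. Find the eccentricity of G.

4

The node farthest from G is C (D also at distance 4), via G – J – L – M – C — 4 edges.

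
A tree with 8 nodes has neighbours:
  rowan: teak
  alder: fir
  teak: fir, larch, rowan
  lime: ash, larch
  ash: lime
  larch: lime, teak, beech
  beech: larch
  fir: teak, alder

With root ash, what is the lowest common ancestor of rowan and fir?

teak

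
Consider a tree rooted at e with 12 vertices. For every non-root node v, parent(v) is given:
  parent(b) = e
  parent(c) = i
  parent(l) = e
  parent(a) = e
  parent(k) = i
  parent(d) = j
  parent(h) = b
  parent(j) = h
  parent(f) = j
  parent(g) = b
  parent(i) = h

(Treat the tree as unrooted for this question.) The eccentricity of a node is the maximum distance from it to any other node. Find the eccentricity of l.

5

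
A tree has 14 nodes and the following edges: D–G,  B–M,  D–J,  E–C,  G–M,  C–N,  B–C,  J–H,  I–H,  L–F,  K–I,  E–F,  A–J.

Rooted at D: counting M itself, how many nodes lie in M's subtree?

7

Descendants of M (including itself): M, B, C, N, E, F, L. That's 7.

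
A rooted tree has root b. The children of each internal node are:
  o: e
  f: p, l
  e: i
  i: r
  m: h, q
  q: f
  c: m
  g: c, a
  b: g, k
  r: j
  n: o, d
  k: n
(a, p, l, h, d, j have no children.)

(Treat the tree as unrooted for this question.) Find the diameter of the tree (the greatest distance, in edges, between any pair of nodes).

A longest path is j-r-i-e-o-n-k-b-g-c-m-q-f-p, with 13 edges.

13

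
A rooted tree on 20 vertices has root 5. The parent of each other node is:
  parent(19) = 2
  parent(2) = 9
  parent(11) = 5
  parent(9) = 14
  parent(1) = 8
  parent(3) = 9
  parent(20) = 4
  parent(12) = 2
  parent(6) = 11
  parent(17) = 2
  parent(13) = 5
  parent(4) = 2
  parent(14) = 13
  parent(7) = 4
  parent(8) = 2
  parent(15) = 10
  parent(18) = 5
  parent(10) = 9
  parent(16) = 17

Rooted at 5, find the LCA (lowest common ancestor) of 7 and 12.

2

Ancestors of 7 (toward the root): 7, 4, 2, 9, 14, 13, 5.
Ancestors of 12: 12, 2, 9, 14, 13, 5.
The deepest node appearing in both lists is 2.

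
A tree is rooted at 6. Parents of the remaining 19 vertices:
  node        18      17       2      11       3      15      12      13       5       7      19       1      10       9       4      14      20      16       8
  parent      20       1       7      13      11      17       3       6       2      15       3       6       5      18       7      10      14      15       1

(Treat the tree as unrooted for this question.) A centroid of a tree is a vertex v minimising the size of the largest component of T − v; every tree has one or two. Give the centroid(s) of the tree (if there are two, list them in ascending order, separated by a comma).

15

Removing 15 splits the tree into components of sizes 9, 9, 1; the largest is 9 ≤ ⌊20/2⌋ = 10.
Every other node leaves some component of size > 10, so the centroid is unique.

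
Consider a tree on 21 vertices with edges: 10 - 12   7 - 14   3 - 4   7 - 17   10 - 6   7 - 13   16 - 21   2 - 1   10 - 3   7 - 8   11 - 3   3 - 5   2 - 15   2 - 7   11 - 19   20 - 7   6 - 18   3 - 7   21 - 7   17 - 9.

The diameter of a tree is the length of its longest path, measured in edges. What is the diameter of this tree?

6

BFS from 15 reaches 18 last, at distance 6; BFS from 18 confirms no node is farther.
Path: 15 - 2 - 7 - 3 - 10 - 6 - 18.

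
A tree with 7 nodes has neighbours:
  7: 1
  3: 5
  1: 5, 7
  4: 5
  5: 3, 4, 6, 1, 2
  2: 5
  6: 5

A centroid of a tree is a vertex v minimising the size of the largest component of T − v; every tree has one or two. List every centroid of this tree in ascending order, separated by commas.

5

If 5 is removed the pieces have sizes 2, 1, 1, 1, 1, all ≤ ⌊7/2⌋ = 3.
Every other node leaves some component of size > 3, so the centroid is unique.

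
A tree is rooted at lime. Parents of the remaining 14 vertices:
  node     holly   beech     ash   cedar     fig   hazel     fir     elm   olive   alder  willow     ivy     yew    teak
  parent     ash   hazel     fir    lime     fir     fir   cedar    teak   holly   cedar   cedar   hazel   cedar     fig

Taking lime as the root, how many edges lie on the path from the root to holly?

Climbing from holly to the root: holly → ash → fir → cedar → lime. That's 4 steps.

4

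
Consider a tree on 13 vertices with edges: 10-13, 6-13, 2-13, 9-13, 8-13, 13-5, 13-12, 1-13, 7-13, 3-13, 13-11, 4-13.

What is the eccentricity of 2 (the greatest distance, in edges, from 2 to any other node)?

Distances from 2 peak at 2, attained at 4 (3, 8, 6, 10, 9, 5, 1, 11, 7, 12 also at distance 2).
2–13–4

2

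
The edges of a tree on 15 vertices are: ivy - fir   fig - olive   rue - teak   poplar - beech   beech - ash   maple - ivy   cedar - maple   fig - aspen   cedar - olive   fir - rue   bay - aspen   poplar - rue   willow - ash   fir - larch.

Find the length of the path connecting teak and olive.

6

Walking from teak: teak–rue–fir–ivy–maple–cedar–olive. Length 6.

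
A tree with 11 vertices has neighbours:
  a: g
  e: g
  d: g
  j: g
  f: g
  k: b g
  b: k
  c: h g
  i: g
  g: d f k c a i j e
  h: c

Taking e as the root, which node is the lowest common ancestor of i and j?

g

Path i→root: i g e; path j→root: j g e.
First common node: g.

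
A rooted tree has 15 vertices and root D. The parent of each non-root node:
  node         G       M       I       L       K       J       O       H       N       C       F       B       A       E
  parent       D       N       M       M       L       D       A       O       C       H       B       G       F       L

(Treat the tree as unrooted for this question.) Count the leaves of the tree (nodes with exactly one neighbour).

4

Exactly 4 nodes have a single neighbour: E, I, J, K.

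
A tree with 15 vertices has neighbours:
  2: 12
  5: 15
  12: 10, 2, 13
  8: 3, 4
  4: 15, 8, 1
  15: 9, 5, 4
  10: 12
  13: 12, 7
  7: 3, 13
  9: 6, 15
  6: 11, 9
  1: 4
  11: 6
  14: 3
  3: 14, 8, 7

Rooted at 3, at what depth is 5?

3–8–4–15–5 — 4 edges.

4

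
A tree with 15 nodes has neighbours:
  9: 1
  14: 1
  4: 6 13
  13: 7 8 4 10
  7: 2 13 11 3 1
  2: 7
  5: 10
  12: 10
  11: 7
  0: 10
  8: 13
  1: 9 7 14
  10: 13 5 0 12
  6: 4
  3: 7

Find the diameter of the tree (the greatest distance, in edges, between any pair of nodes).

A longest path is 12-10-13-7-1-14, with 5 edges.

5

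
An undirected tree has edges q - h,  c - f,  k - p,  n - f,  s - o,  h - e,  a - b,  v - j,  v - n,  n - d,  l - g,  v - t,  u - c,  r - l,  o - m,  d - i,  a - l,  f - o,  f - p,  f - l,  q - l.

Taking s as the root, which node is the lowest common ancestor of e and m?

o

e's ancestor chain is e, h, q, l, f, o, s and m's is m, o, s; they first meet at o.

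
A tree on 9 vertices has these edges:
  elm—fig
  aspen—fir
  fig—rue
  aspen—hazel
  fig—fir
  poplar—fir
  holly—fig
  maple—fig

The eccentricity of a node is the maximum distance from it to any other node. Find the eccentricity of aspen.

3

Distances from aspen peak at 3, attained at rue (elm, maple, holly also at distance 3).
aspen-fir-fig-rue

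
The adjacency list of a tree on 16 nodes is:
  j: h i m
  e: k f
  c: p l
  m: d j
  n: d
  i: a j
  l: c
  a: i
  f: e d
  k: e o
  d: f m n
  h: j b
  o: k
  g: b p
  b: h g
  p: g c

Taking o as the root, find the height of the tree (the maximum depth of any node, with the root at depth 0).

The longest root-to-leaf path is o-k-e-f-d-m-j-h-b-g-p-c-l (12 edges).

12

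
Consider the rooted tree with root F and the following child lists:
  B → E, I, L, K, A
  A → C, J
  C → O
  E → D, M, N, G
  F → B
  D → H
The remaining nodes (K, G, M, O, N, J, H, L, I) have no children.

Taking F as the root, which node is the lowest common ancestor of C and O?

C's ancestor chain is C, A, B, F and O's is O, C, A, B, F; they first meet at C.

C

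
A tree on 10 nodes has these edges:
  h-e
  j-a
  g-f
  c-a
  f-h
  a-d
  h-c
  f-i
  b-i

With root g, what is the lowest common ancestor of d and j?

Ancestors of d (toward the root): d, a, c, h, f, g.
Ancestors of j: j, a, c, h, f, g.
The deepest node appearing in both lists is a.

a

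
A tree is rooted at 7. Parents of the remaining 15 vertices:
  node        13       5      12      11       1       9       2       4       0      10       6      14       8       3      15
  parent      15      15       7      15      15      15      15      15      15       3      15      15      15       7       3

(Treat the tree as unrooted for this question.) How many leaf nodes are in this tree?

Exactly 13 nodes have a single neighbour: 0, 1, 2, 4, 5, 6, 8, 9, 10, 11, 12, 13, 14.

13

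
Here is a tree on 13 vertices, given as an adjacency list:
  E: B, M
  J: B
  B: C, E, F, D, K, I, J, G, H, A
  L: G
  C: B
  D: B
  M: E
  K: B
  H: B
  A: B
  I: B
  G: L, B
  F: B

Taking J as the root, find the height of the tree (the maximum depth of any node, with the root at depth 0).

3

A deepest node is L, reached by J – B – G – L.
That path has 3 edges, so the height is 3.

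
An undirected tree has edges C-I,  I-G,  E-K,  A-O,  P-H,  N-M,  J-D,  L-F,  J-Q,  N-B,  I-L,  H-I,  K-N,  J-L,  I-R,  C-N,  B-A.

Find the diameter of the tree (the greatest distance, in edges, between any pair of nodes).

BFS from Q reaches O last, at distance 8; BFS from O confirms no node is farther.
Path: Q–J–L–I–C–N–B–A–O.

8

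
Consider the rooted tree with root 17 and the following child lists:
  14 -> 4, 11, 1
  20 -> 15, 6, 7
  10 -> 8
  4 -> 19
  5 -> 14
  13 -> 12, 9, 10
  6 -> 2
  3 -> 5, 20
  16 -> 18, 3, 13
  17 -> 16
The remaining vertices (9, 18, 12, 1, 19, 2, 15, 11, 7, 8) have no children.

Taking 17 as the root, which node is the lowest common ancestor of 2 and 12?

2's ancestor chain is 2, 6, 20, 3, 16, 17 and 12's is 12, 13, 16, 17; they first meet at 16.

16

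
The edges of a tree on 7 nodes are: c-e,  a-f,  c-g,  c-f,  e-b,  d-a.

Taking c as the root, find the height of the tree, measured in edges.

d sits deepest: c–f–a–d — 3 edges from the root.

3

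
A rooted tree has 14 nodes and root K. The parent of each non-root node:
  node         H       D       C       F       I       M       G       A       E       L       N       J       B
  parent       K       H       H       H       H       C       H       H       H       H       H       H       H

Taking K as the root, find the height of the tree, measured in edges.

3

The longest root-to-leaf path is K–H–C–M (3 edges).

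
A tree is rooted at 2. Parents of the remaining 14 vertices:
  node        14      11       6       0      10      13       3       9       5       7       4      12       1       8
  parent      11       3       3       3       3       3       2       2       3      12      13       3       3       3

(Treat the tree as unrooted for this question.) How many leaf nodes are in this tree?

10

Degree-1 nodes: 0, 1, 4, 5, 6, 7, 8, 9, 10, 14 — 10 of them.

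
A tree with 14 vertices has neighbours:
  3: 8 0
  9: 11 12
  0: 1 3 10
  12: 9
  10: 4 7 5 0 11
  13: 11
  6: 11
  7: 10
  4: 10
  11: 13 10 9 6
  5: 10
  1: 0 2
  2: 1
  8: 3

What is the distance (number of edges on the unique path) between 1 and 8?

3

Walking from 1: 1–0–3–8. Length 3.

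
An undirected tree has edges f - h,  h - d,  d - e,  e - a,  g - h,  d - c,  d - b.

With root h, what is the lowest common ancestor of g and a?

h

Path g→root: g h; path a→root: a e d h.
First common node: h.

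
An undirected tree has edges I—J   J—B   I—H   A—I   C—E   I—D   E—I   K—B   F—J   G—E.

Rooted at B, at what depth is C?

4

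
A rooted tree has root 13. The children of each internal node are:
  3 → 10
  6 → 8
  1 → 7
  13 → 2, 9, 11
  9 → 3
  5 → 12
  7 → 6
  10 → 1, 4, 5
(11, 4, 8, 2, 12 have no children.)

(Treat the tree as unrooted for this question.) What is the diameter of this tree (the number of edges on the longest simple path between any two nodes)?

8

A longest path is 11 - 13 - 9 - 3 - 10 - 1 - 7 - 6 - 8, with 8 edges.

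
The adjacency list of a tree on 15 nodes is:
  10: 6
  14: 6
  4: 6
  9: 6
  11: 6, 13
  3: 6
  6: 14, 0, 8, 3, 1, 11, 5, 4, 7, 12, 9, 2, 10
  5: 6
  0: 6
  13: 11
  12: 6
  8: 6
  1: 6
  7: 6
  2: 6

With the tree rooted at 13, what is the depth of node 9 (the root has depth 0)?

3

13–11–6–9 — 3 edges.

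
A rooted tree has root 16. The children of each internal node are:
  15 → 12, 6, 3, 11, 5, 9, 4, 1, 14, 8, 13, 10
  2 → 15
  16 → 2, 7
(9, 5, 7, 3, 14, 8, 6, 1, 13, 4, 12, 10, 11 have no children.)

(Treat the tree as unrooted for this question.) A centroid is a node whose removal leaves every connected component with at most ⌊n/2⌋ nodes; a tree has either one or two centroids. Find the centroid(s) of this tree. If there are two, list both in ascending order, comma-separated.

15

Removing 15 splits the tree into components of sizes 3, 1, 1, 1, 1, 1, 1, 1, 1, 1, 1, 1, 1; the largest is 3 ≤ ⌊16/2⌋ = 8.
No neighbour of 15 does as well, so 15 is the unique centroid.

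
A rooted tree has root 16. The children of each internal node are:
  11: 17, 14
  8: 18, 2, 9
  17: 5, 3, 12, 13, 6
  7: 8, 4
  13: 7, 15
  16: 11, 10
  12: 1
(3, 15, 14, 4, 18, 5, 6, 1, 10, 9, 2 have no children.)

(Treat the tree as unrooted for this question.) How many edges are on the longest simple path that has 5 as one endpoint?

5

A farthest node from 5 is 18 (2, 9 also at distance 5).
The path 5 – 17 – 13 – 7 – 8 – 18 has 5 edges.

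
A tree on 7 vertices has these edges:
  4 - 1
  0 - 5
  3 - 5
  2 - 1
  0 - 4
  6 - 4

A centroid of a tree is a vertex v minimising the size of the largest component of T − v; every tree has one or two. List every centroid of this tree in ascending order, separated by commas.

4

Removing 4 splits the tree into components of sizes 3, 2, 1; the largest is 3 ≤ ⌊7/2⌋ = 3.
Every other node leaves some component of size > 3, so the centroid is unique.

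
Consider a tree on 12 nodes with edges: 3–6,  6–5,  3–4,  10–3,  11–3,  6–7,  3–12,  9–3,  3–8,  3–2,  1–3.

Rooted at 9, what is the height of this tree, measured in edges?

3

The longest root-to-leaf path is 9-3-6-5 (3 edges).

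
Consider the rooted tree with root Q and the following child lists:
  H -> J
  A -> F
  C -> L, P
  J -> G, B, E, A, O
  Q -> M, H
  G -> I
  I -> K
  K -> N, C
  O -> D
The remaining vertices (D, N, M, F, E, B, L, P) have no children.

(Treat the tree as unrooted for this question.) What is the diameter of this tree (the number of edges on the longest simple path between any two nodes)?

8

Starting from P, a farthest node is M at distance 8.
One longest path: P – C – K – I – G – J – H – Q – M.
So the diameter is 8.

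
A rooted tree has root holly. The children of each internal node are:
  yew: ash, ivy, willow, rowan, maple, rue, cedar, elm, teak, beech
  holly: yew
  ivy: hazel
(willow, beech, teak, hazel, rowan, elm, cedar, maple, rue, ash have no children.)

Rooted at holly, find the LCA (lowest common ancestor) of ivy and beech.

ivy's ancestor chain is ivy, yew, holly and beech's is beech, yew, holly; they first meet at yew.

yew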